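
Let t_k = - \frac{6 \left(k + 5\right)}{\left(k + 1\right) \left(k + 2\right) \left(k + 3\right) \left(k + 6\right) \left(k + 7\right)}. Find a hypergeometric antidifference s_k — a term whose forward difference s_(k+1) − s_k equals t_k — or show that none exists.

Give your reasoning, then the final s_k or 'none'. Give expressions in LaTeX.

The ratio is (k + 1)*(k + 6)**2/((k + 4)*(k + 5)*(k + 8)).
Factor: A=k + 1; B=k + 8; C=k**3 + 14*k**2 + 65*k + 100.
Key eq: (k + 1)·f(k+1) = (k + 7)·f(k) + (k**3 + 14*k**2 + 65*k + 100).
Degrees (1,1,3) ⇒ d ≤ 6.
A polynomial solution: f(k) = k*(k + 3)*(k + 4)**2*(k + 5)**2/36.
Certificate R = B(k−1)f/C = k*(k + 3)*(k + 4)*(k + 7)/36 gives s_k = k*(-k**2 - 9*k - 20)/(6*(k**3 + 9*k**2 + 20*k + 12)).
s_(k+1) − s_k = 6*(-k - 5)/(k**5 + 19*k**4 + 131*k**3 + 401*k**2 + 540*k + 252) = t_k.

s_k = \frac{k \left(- k^{2} - 9 k - 20\right)}{6 \left(k^{3} + 9 k^{2} + 20 k + 12\right)}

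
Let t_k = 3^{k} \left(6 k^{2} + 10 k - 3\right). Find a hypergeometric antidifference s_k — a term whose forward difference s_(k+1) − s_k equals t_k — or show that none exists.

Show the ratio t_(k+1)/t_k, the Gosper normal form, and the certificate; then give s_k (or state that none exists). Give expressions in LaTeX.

s_k = 3^{k} k \left(3 k - 4\right)

Compute t_(k+1)/t_k: get 3*(6*k**2 + 22*k + 13)/(6*k**2 + 10*k - 3).
Gosper form: A/B · C(k+1)/C(k) with A=3, B=1, C=k**2 + 5*k/3 - 1/2.
Key eq: (3)·f(k+1) = (1)·f(k) + (k**2 + 5*k/3 - 1/2).
Degrees (0,0,2) ⇒ d ≤ 2.
Solve for f: f(k) = k*(3*k - 4)/6 (degree 2 ≤ 2).
Certificate R = B(k−1)f/C = k*(3*k - 4)/(6*k**2 + 10*k - 3) gives s_k = 3**k*k*(3*k - 4).
Verify: 3**k*(6*k**2 + 10*k - 3) matches t_k.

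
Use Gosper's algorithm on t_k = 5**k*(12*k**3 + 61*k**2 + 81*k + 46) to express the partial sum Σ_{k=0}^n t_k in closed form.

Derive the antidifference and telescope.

The ratio is 5*(12*k**3 + 97*k**2 + 239*k + 200)/(12*k**3 + 61*k**2 + 81*k + 46).
Normal form (A,B,C) = (5, 1, k**3 + 61*k**2/12 + 27*k/4 + 23/6).
Need (5)·f(k+1) − (1)·f(k) = k**3 + 61*k**2/12 + 27*k/4 + 23/6.
From deg A=0, deg B=0, deg C=3: d=3.
Solve for f: f(k) = (3*k**3 + 4*k**2 - k + 4)/12 (degree 3 ≤ 3).
So s_k = (B(k−1)f/C)·t_k = ((3*k**3 + 4*k**2 - k + 4)/(12*k**3 + 61*k**2 + 81*k + 46))·t_k = 5**k*(3*k**3 + 4*k**2 - k + 4).
Check: Δs_k = 5**k*(12*k**3 + 61*k**2 + 81*k + 46). ✓
s_(n+1) = 5**(n + 1)*(3*n**3 + 13*n**2 + 16*n + 10) and s_(0) = 4, so S(n) = 15*5**n*n**3 + 65*5**n*n**2 + 80*5**n*n + 50*5**n - 4.

S(n) = 15*5**n*n**3 + 65*5**n*n**2 + 80*5**n*n + 50*5**n - 4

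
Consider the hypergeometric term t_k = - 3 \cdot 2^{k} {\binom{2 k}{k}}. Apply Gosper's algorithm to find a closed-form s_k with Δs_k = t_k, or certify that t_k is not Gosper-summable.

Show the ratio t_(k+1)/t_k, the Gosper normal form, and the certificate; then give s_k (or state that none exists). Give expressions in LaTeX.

Step 1: r(k) = 4*(2*k + 1)/(k + 1).
Factor: A=8*k + 4; B=k + 1; C=1.
f must satisfy (8*k + 4)·f(k+1) − (k)·f(k) = 1.
d = -1 from the (1,1,0) case.
Bound -1 < 0, so the key equation has no polynomial solution.

none (Gosper's algorithm certifies no s_k)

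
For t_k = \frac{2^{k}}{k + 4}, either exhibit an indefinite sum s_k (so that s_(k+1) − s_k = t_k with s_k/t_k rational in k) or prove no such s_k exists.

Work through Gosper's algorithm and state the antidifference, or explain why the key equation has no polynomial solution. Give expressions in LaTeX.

Step 1: r(k) = 2*(k + 4)/(k + 5).
Take A(k)=2*k + 8, B(k)=k + 5, C(k)=1.
f must satisfy (2*k + 8)·f(k+1) − (k + 4)·f(k) = 1.
Degrees (1,1,0) ⇒ d ≤ -1.
d = -1 < 0 ⇒ no nonzero polynomial f; not summable.

none — t_k is not Gosper-summable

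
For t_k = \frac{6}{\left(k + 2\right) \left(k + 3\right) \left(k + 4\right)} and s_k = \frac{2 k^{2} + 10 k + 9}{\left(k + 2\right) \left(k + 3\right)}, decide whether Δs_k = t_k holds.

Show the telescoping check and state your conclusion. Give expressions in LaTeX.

s_(k+1) = (10*k + 2*(k + 1)**2 + 19)/((k + 3)*(k + 4))
s_(k+1) − s_k = 6/(k**3 + 9*k**2 + 26*k + 24)
(s_(k+1) − s_k) − t_k = 0

Valid: the claim telescopes to t_k.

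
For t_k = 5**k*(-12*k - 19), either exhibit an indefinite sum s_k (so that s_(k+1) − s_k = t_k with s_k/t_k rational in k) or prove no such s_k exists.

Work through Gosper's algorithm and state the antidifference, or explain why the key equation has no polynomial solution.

t_(k+1)/t_k = 5*(12*k + 31)/(12*k + 19).
Normal form (A,B,C) = (5, 1, k + 19/12).
Set up (5)·f(k+1) − (1)·f(k) − (k + 19/12) = 0.
Bound: deg f ≤ 1.
Coefficient equations give f(k) = (3*k + 1)/12.
So s_k = (B(k−1)f/C)·t_k = ((3*k + 1)/(12*k + 19))·t_k = 5**k*(-3*k - 1).
Δs = 5**k*(-12*k - 19), as required.

s_k = 5**k*(-3*k - 1)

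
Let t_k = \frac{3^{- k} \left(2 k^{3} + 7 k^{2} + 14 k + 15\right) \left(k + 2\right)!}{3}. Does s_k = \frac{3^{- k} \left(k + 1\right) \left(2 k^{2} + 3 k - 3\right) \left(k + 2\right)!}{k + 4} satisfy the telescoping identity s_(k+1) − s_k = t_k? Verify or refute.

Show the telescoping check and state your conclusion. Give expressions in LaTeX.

s_(k+1) = (k + 2)*(2*k**2 + 7*k + 2)*factorial(k + 3)/(3*3**k*(k + 5))
s_(k+1) − s_k = (2*k**5 + 19*k**4 + 72*k**3 + 173*k**2 + 229*k + 93)*factorial(k + 2)/(3*3**k*(k + 4)*(k + 5))
(s_(k+1) − s_k) − t_k = -(2*k**4 + 15*k**3 + 36*k**2 + 62*k + 69)*factorial(k + 2)/(3**k*(k + 4)*(k + 5))

Invalid: residual - \frac{3^{- k} \left(2 k^{4} + 15 k^{3} + 36 k^{2} + 62 k + 69\right) \left(k + 2\right)!}{\left(k + 4\right) \left(k + 5\right)} ≠ 0.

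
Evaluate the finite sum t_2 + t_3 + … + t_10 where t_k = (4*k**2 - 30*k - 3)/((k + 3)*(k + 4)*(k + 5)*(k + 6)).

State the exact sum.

t_(k+1)/t_k = (k + 3)*(30*k - 4*(k + 1)**2 + 33)/((k + 7)*(-4*k**2 + 30*k + 3)).
Gosper form: A/B · C(k+1)/C(k) with A=k + 3, B=k + 7, C=k**2 - 15*k/2 - 3/4.
Set up (k + 3)·f(k+1) − (k + 6)·f(k) − (k**2 - 15*k/2 - 3/4) = 0.
Bound: deg f ≤ 3.
Solving with deg f ≤ 3: f(k) = k*(k**2 - 108*k + 77)/120.
So s_k = (B(k−1)f/C)·t_k = (k*(k + 6)*(k**2 - 108*k + 77)/(30*(4*k**2 - 30*k - 3)))·t_k = k*(k**2 - 108*k + 77)/(30*(k + 3)*(k + 4)*(k + 5)).
Verify: (4*k**2 - 30*k - 3)/(k**4 + 18*k**3 + 119*k**2 + 342*k + 360) matches t_k.
Evaluate s at k=11 and k=2: -121/1120 and -3/70; difference -73/1120.

Σ = -73/1120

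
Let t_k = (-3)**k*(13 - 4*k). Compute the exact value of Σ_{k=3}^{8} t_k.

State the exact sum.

Σ = -98442

t_(k+1)/t_k = 3*(9 - 4*k)/(4*k - 13).
A = -3, B = 1, C = k - 13/4.
Set up (-3)·f(k+1) − (1)·f(k) − (k - 13/4) = 0.
Degrees (0,0,1) ⇒ d ≤ 1.
Solving with deg f ≤ 1: f(k) = -(k - 4)/4.
So s_k = (B(k−1)f/C)·t_k = (-(k - 4)/(4*k - 13))·t_k = (-3)**k*(k - 4).
Δs = (-3)**k*(13 - 4*k), as required.
Sum = s_(9) − s_(3); s_(9) = -98415, s_(3) = 27 ⇒ -98442.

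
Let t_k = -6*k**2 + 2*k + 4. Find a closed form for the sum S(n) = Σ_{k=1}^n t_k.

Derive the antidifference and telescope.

Step 1: r(k) = k*(3*k + 5)/(3*k**2 - k - 2).
Normal form (A,B,C) = (1, 1, k**2 - k/3 - 2/3).
f must satisfy (1)·f(k+1) − (1)·f(k) = k**2 - k/3 - 2/3.
Bound: deg f ≤ 3.
Coefficient equations give f(k) = k*(k**2 - 2*k - 1)/3.
So s_k = (B(k−1)f/C)·t_k = (k*(k**2 - 2*k - 1)/((k - 1)*(3*k + 2)))·t_k = 2*k*(-k**2 + 2*k + 1).
Δs = -6*k**2 + 2*k + 4, as required.
Σ_(k=1)^n t_k = s_(n+1) − s_(1) = (-2*n**3 - 2*n**2 + 4*n + 4) − (4), i.e. 2*n*(-n**2 - n + 2).

S(n) = 2*n*(-n**2 - n + 2)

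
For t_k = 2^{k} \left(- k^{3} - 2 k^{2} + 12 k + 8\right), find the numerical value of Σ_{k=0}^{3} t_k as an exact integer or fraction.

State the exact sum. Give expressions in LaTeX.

Σ = 98

Compute t_(k+1)/t_k: get 2*(k**3 + 5*k**2 - 5*k - 17)/(k**3 + 2*k**2 - 12*k - 8).
Take A(k)=2, B(k)=1, C(k)=k**3 + 2*k**2 - 12*k - 8.
Key eq: (2)·f(k+1) = (1)·f(k) + (k**3 + 2*k**2 - 12*k - 8).
From deg A=0, deg B=0, deg C=3: d=3.
Match coefficients ⇒ f(k) = k**3 - 4*k**2 - 2*k + 2.
So s_k = (B(k−1)f/C)·t_k = ((k**3 - 4*k**2 - 2*k + 2)/(k**3 + 2*k**2 - 12*k - 8))·t_k = 2**k*(-k**3 + 4*k**2 + 2*k - 2).
s_(k+1) − s_k = 2**k*(-k**3 - 2*k**2 + 12*k + 8) = t_k.
Evaluate s at k=4 and k=0: 96 and -2; difference 98.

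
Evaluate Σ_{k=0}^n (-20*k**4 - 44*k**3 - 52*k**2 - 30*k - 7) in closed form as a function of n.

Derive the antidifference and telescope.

S(n) = -4*n**5 - 21*n**4 - 46*n**3 - 52*n**2 - 30*n - 7

t_(k+1)/t_k = (20*k**4 + 124*k**3 + 304*k**2 + 346*k + 153)/(20*k**4 + 44*k**3 + 52*k**2 + 30*k + 7).
A = 1, B = 1, C = k**4 + 11*k**3/5 + 13*k**2/5 + 3*k/2 + 7/20.
Key eq: (1)·f(k+1) = (1)·f(k) + (k**4 + 11*k**3/5 + 13*k**2/5 + 3*k/2 + 7/20).
From deg A=0, deg B=0, deg C=4: d=5.
Solving with deg f ≤ 5: f(k) = k**3*(4*k**2 + k + 2)/20.
Then R = B(k−1)f/C = k**3*(4*k**2 + k + 2)/(20*k**4 + 44*k**3 + 52*k**2 + 30*k + 7), so s_k = R(k)·t_k = k**3*(-4*k**2 - k - 2).
s_(k+1) − s_k = -20*k**4 - 44*k**3 - 52*k**2 - 30*k - 7 = t_k.
Σ_(k=0)^n t_k = s_(n+1) − s_(0) = (-4*n**5 - 21*n**4 - 46*n**3 - 52*n**2 - 30*n - 7) − (0), i.e. -4*n**5 - 21*n**4 - 46*n**3 - 52*n**2 - 30*n - 7.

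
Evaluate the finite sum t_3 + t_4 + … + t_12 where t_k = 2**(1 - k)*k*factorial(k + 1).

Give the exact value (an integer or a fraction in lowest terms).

Ratio r(k) = (k + 1)*(k + 2)/(2*k).
Normal form (A,B,C) = (k/2 + 1, 1, k).
Solve (k/2 + 1)·f(k+1) − (1)·f(k) = k.
d = 0 from the (1,0,1) case.
Coefficient equations give f(k) = 2.
Certificate R = B(k−1)f/C = 2/k gives s_k = 2**(2 - k)*factorial(k + 1).
Check: Δs_k = 2**(1 - k)*k*factorial(k + 1). ✓
Evaluate s at k=13 and k=3: 42567525 and 12; difference 42567513.

Σ = 42567513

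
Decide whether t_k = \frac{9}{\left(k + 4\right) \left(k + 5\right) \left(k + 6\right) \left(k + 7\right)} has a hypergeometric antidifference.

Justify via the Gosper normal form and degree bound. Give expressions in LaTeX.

Compute t_(k+1)/t_k: get (k + 4)/(k + 8).
Normal form (A,B,C) = (k + 4, k + 8, 1).
Set up (k + 4)·f(k+1) − (k + 7)·f(k) − (1) = 0.
Degrees (1,1,0) ⇒ d ≤ 3.
A polynomial solution: f(k) = k*(k**2 + 15*k + 74)/360.
R(k) = B(k−1)·f(k)/C(k) = k*(k + 7)*(k**2 + 15*k + 74)/360; s_k = R·t_k = k*(k**2 + 15*k + 74)/(40*(k + 4)*(k + 5)*(k + 6)).
Check: Δs_k = 9/(k**4 + 22*k**3 + 179*k**2 + 638*k + 840). ✓

Yes. s_k = \frac{k \left(k^{2} + 15 k + 74\right)}{40 \left(k + 4\right) \left(k + 5\right) \left(k + 6\right)}.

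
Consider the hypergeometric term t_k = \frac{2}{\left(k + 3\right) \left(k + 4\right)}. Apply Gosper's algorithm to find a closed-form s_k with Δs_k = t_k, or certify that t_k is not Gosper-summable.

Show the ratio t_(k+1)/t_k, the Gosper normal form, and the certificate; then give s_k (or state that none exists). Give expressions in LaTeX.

Ratio r(k) = (k + 3)/(k + 5).
A = k + 3, B = k + 5, C = 1.
Set up (k + 3)·f(k+1) − (k + 4)·f(k) − (1) = 0.
deg f ≤ 1 (via 1,1,0).
Solve for f: f(k) = k/3 (degree 1 ≤ 1).
So s_k = (B(k−1)f/C)·t_k = (k*(k + 4)/3)·t_k = 2*k/(3*(k + 3)).
Check: Δs_k = 2/(k**2 + 7*k + 12). ✓

s_k = \frac{2 k}{3 \left(k + 3\right)}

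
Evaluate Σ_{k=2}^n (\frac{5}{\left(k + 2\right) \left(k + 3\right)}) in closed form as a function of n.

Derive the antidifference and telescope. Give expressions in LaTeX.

Ratio r(k) = (k + 2)/(k + 4).
So A=k + 2 and B=k + 4, with C=1.
Key eq: (k + 2)·f(k+1) = (k + 3)·f(k) + (1).
deg f ≤ 1 (via 1,1,0).
Solving with deg f ≤ 1: f(k) = k/2.
Certificate R = B(k−1)f/C = k*(k + 3)/2 gives s_k = 5*k/(2*(k + 2)).
Δs = 5/(k**2 + 5*k + 6), as required.
s_(n+1) = 5*(n + 1)/(2*(n + 3)) and s_(2) = 5/4, so S(n) = 5*(n - 1)/(4*(n + 3)).

S(n) = \frac{5 \left(n - 1\right)}{4 \left(n + 3\right)}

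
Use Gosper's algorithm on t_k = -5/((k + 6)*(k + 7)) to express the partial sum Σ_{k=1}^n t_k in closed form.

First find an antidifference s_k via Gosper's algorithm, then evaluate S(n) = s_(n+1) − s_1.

The ratio is (k + 6)/(k + 8).
So A=k + 6 and B=k + 8, with C=1.
f must satisfy (k + 6)·f(k+1) − (k + 7)·f(k) = 1.
From deg A=1, deg B=1, deg C=0: d=1.
Solving with deg f ≤ 1: f(k) = k/6.
R(k) = B(k−1)·f(k)/C(k) = k*(k + 7)/6; s_k = R·t_k = -5*k/(6*k + 36).
Check: Δs_k = -5/(k**2 + 13*k + 42). ✓
Telescope: S(n) = s_(n+1) − s_(1) = 5*(-n - 1)/(6*(n + 7)) − (-5/42) = -5*n/(7*n + 49).

S(n) = -5*n/(7*n + 49)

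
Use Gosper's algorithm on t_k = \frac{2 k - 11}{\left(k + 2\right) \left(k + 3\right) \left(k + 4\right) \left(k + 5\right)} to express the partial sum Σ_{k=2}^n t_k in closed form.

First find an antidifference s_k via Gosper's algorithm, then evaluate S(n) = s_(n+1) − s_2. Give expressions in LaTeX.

S(n) = \frac{- n^{3} - 12 n^{2} - 167 n + 180}{120 \left(n^{3} + 12 n^{2} + 47 n + 60\right)}

The ratio is (k + 2)*(2*k - 9)/((k + 6)*(2*k - 11)).
A = k + 2, B = k + 6, C = k - 11/2.
f must satisfy (k + 2)·f(k+1) − (k + 5)·f(k) = k - 11/2.
d = 3 from the (1,1,1) case.
Coefficient equations give f(k) = -k*(k**2 + 9*k + 34)/16.
R(k) = B(k−1)·f(k)/C(k) = -k*(k + 5)*(k**2 + 9*k + 34)/(8*(2*k - 11)); s_k = R·t_k = k*(-k**2 - 9*k - 34)/(8*(k + 2)*(k + 3)*(k + 4)).
Check: Δs_k = (2*k - 11)/(k**4 + 14*k**3 + 71*k**2 + 154*k + 120). ✓
Evaluate: s_(n+1) = (-n**3 - 12*n**2 - 55*n - 44)/(8*(n**3 + 12*n**2 + 47*n + 60)); subtract s_(2) = -7/60 ⇒ S(n) = (-n**3 - 12*n**2 - 167*n + 180)/(120*(n**3 + 12*n**2 + 47*n + 60)).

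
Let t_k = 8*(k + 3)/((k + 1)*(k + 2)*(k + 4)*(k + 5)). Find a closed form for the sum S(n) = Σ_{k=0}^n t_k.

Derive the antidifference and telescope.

The ratio is (k + 1)*(k + 4)**2/((k + 3)**2*(k + 6)).
Factor: A=k + 1; B=k + 6; C=k**2 + 6*k + 9.
f must satisfy (k + 1)·f(k+1) − (k + 5)·f(k) = k**2 + 6*k + 9.
Degrees (1,1,2) ⇒ d ≤ 4.
Match coefficients ⇒ f(k) = k*(k + 2)*(k + 3)*(k + 5)/8.
R(k) = B(k−1)·f(k)/C(k) = k*(k + 2)*(k + 5)**2/(8*(k + 3)); s_k = R·t_k = k*(k + 5)/(k**2 + 5*k + 4).
s_(k+1) − s_k = 8*(k + 3)/(k**4 + 12*k**3 + 49*k**2 + 78*k + 40) = t_k.
Telescope: S(n) = s_(n+1) − s_(0) = (n**2 + 7*n + 6)/(n**2 + 7*n + 10) − (0) = (n**2 + 7*n + 6)/(n**2 + 7*n + 10).

S(n) = (n**2 + 7*n + 6)/(n**2 + 7*n + 10)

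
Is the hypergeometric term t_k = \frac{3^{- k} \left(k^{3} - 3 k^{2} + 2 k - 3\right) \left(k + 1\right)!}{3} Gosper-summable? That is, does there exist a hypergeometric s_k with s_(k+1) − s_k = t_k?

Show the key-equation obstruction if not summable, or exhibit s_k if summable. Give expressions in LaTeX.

Yes. s_k = 3^{- k} \left(k^{2} - 4 k - 3\right) \left(k + 1\right)!.

Compute t_(k+1)/t_k: get (k**4 + 2*k**3 - k**2 - 5*k - 6)/(3*(k**3 - 3*k**2 + 2*k - 3)).
A = k/3 + 2/3, B = 1, C = k**3 - 3*k**2 + 2*k - 3.
Solve (k/3 + 2/3)·f(k+1) − (1)·f(k) = k**3 - 3*k**2 + 2*k - 3.
From deg A=1, deg B=0, deg C=3: d=2.
Coefficient equations give f(k) = 3*(k**2 - 4*k - 3).
R(k) = B(k−1)·f(k)/C(k) = 3*(k**2 - 4*k - 3)/(k**3 - 3*k**2 + 2*k - 3); s_k = R·t_k = (k**2 - 4*k - 3)*factorial(k + 1)/3**k.
Δs = (k**3 - 3*k**2 + 2*k - 3)*factorial(k + 1)/(3*3**k), as required.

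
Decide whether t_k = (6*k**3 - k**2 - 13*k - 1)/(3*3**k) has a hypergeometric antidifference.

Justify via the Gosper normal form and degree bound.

Yes. s_k = (-3*k**3 - 4*k**2 - 2*k - 4)/3**k.

Ratio r(k) = (2*k**3 + 17*k**2/3 + k - 3)/(6*k**3 - k**2 - 13*k - 1).
A = 1/3, B = 1, C = k**3 - k**2/6 - 13*k/6 - 1/6.
Key eq: (1/3)·f(k+1) = (1)·f(k) + (k**3 - k**2/6 - 13*k/6 - 1/6).
From deg A=0, deg B=0, deg C=3: d=3.
Match coefficients ⇒ f(k) = -(3*k**3 + 4*k**2 + 2*k + 4)/2.
Then R = B(k−1)f/C = -3*(3*k**3 + 4*k**2 + 2*k + 4)/(6*k**3 - k**2 - 13*k - 1), so s_k = R(k)·t_k = (-3*k**3 - 4*k**2 - 2*k - 4)/3**k.
s_(k+1) − s_k = (6*k**3 - k**2 - 13*k - 1)/(3*3**k) = t_k.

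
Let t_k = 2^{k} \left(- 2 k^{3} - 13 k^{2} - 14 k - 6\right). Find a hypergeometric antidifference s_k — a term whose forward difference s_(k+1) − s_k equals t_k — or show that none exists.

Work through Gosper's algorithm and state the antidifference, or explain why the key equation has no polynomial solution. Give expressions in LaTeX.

Ratio r(k) = 2*(2*k**3 + 19*k**2 + 46*k + 35)/(2*k**3 + 13*k**2 + 14*k + 6).
So A=2 and B=1, with C=k**3 + 13*k**2/2 + 7*k + 3.
Key eq: (2)·f(k+1) = (1)·f(k) + (k**3 + 13*k**2/2 + 7*k + 3).
From deg A=0, deg B=0, deg C=3: d=3.
A polynomial solution: f(k) = (2*k**3 + k**2 - 2*k + 4)/2.
So s_k = (B(k−1)f/C)·t_k = ((2*k**3 + k**2 - 2*k + 4)/(2*k**3 + 13*k**2 + 14*k + 6))·t_k = 2**k*(-2*k**3 - k**2 + 2*k - 4).
s_(k+1) − s_k = 2**k*(-2*k**3 - 13*k**2 - 14*k - 6) = t_k.

s_k = 2^{k} \left(- 2 k^{3} - k^{2} + 2 k - 4\right)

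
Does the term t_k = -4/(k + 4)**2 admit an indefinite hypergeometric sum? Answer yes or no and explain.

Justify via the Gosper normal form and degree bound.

The ratio is (k + 4)**2/(k + 5)**2.
Take A(k)=k**2 + 8*k + 16, B(k)=k**2 + 10*k + 25, C(k)=1.
f must satisfy (k**2 + 8*k + 16)·f(k+1) − (k**2 + 8*k + 16)·f(k) = 1.
d = 0 from the (2,2,0) case.
Generic f = c0 gives residual -1; -1 = 0 cannot hold, so t_k is not Gosper-summable.

No. Not Gosper-summable.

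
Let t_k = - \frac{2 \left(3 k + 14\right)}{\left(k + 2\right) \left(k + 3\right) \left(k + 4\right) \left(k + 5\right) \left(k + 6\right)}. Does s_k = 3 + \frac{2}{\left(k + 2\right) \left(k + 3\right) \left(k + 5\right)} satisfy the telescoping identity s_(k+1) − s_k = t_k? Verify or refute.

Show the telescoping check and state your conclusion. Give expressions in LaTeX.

valid; difference matches t_k

s_(k+1) = 3 + 2/((k + 3)*(k + 4)*(k + 6))
s_(k+1) − s_k = 2*(-3*k - 14)/(k**5 + 20*k**4 + 155*k**3 + 580*k**2 + 1044*k + 720)
(s_(k+1) − s_k) − t_k = 0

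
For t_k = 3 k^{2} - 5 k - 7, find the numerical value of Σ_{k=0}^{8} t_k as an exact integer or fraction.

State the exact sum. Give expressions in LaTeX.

Σ = 369

t_(k+1)/t_k = (3*k**2 + k - 9)/(3*k**2 - 5*k - 7).
So A=1 and B=1, with C=k**2 - 5*k/3 - 7/3.
Set up (1)·f(k+1) − (1)·f(k) − (k**2 - 5*k/3 - 7/3) = 0.
Bound: deg f ≤ 3.
Solve for f: f(k) = k*(k**2 - 4*k - 4)/3 (degree 3 ≤ 3).
So s_k = (B(k−1)f/C)·t_k = (k*(k**2 - 4*k - 4)/(3*k**2 - 5*k - 7))·t_k = k*(k**2 - 4*k - 4).
Δs = 3*k**2 - 5*k - 7, as required.
Sum = s_(9) − s_(0); s_(9) = 369, s_(0) = 0 ⇒ 369.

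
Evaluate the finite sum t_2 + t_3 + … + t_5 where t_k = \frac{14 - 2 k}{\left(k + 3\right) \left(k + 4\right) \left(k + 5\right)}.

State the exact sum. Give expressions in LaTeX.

Σ = 4/45

Ratio r(k) = (k - 6)*(k + 3)/((k - 7)*(k + 6)).
A = k + 3, B = k + 6, C = k - 7.
Solve (k + 3)·f(k+1) − (k + 5)·f(k) = k - 7.
From deg A=1, deg B=1, deg C=1: d=2.
Solving with deg f ≤ 2: f(k) = -k*(k + 13)/6.
Get s_k = R·t_k = k*(k + 13)/(3*(k + 3)*(k + 4)) with R(k) = B(k−1)f(k)/C(k) = -k*(k + 5)*(k + 13)/(6*(k - 7)).
s_(k+1) − s_k = 2*(7 - k)/(k**3 + 12*k**2 + 47*k + 60) = t_k.
Telescoping: Σ = s_(6) − s_(2) = 19/45 − (1/3) = 4/45.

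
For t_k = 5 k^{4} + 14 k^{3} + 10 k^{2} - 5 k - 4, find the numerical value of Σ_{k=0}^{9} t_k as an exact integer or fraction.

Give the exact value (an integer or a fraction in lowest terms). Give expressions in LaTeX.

Σ = 107600

Compute t_(k+1)/t_k: get (5*k**4 + 34*k**3 + 82*k**2 + 77*k + 20)/(5*k**4 + 14*k**3 + 10*k**2 - 5*k - 4).
Gosper form: A/B · C(k+1)/C(k) with A=1, B=1, C=k**4 + 14*k**3/5 + 2*k**2 - k - 4/5.
Need (1)·f(k+1) − (1)·f(k) = k**4 + 14*k**3/5 + 2*k**2 - k - 4/5.
Bound: deg f ≤ 5.
Coefficient equations give f(k) = k**2*(k**3 + k**2 - 2*k - 4)/5.
So s_k = (B(k−1)f/C)·t_k = (k**2*(k**3 + k**2 - 2*k - 4)/(5*k**4 + 14*k**3 + 10*k**2 - 5*k - 4))·t_k = k**2*(k**3 + k**2 - 2*k - 4).
s_(k+1) − s_k = 5*k**4 + 14*k**3 + 10*k**2 - 5*k - 4 = t_k.
Telescoping: Σ = s_(10) − s_(0) = 107600 − (0) = 107600.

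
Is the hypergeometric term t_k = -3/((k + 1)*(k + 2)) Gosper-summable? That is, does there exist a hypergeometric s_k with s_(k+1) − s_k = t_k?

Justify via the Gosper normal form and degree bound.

Yes. s_k = -3*k/(k + 1).

Compute t_(k+1)/t_k: get (k + 1)/(k + 3).
Normal form (A,B,C) = (k + 1, k + 3, 1).
f must satisfy (k + 1)·f(k+1) − (k + 2)·f(k) = 1.
From deg A=1, deg B=1, deg C=0: d=1.
Match coefficients ⇒ f(k) = k.
So s_k = (B(k−1)f/C)·t_k = (k*(k + 2))·t_k = -3*k/(k + 1).
Verify: -3/(k**2 + 3*k + 2) matches t_k.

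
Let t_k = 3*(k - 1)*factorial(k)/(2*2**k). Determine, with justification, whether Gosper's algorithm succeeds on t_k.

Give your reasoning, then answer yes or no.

Yes. s_k = 3*factorial(k)/2**k.

Compute t_(k+1)/t_k: get k*(k + 1)/(2*(k - 1)).
So A=k/2 + 1/2 and B=1, with C=k - 1.
f must satisfy (k/2 + 1/2)·f(k+1) − (1)·f(k) = k - 1.
d = 0 from the (1,0,1) case.
Match coefficients ⇒ f(k) = 2.
Get s_k = R·t_k = 3*factorial(k)/2**k with R(k) = B(k−1)f(k)/C(k) = 2/(k - 1).
s_(k+1) − s_k = 3*(k - 1)*factorial(k)/(2*2**k) = t_k.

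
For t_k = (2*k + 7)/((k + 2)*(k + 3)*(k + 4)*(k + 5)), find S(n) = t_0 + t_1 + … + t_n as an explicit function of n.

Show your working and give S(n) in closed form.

r(k) = (k + 2)*(2*k + 9)/((k + 6)*(2*k + 7)) after simplifying.
A = k + 2, B = k + 6, C = k + 7/2.
f must satisfy (k + 2)·f(k+1) − (k + 5)·f(k) = k + 7/2.
Bound: deg f ≤ 3.
Coefficient equations give f(k) = k*(k + 3)*(k + 6)/16.
Certificate R = B(k−1)f/C = k*(k + 3)*(k + 5)*(k + 6)/(8*(2*k + 7)) gives s_k = k*(k + 6)/(8*(k**2 + 6*k + 8)).
Δs = (2*k + 7)/(k**4 + 14*k**3 + 71*k**2 + 154*k + 120), as required.
Telescope: S(n) = s_(n+1) − s_(0) = (n**2 + 8*n + 7)/(8*(n**2 + 8*n + 15)) − (0) = (n**2 + 8*n + 7)/(8*(n**2 + 8*n + 15)).

S(n) = (n**2 + 8*n + 7)/(8*(n**2 + 8*n + 15))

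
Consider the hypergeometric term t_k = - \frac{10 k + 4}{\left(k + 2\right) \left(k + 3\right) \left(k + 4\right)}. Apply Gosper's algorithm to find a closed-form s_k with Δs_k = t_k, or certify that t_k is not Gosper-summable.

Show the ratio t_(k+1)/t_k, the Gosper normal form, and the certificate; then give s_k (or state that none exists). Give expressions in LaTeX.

Step 1: r(k) = (k + 2)*(5*k + 7)/((k + 5)*(5*k + 2)).
A = k + 2, B = k + 5, C = k + 2/5.
Set up (k + 2)·f(k+1) − (k + 4)·f(k) − (k + 2/5) = 0.
deg f ≤ 2 (via 1,1,1).
Match coefficients ⇒ f(k) = k**2/5.
Certificate R = B(k−1)f/C = k**2*(k + 4)/(5*k + 2) gives s_k = -2*k**2/(k**2 + 5*k + 6).
Δs = 2*(-5*k - 2)/(k**3 + 9*k**2 + 26*k + 24), as required.

s_k = - \frac{2 k^{2}}{k^{2} + 5 k + 6}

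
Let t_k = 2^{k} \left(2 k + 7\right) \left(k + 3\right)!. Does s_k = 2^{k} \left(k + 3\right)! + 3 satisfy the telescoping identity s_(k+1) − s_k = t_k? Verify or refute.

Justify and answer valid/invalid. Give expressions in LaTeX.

valid; difference matches t_k

s_(k+1) = 2**(k + 1)*factorial(k + 4) + 3
s_(k+1) − s_k = 2**k*(2*k + 7)*factorial(k + 3)
(s_(k+1) − s_k) − t_k = 0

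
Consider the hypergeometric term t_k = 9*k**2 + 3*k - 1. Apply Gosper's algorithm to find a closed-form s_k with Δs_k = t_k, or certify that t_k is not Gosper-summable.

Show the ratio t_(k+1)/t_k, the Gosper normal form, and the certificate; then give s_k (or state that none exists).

Compute t_(k+1)/t_k: get (9*k**2 + 21*k + 11)/(9*k**2 + 3*k - 1).
A = 1, B = 1, C = k**2 + k/3 - 1/9.
Need (1)·f(k+1) − (1)·f(k) = k**2 + k/3 - 1/9.
From deg A=0, deg B=0, deg C=2: d=3.
A polynomial solution: f(k) = k*(3*k**2 - 3*k - 1)/9.
Certificate R = B(k−1)f/C = k*(3*k**2 - 3*k - 1)/(9*k**2 + 3*k - 1) gives s_k = k*(3*k**2 - 3*k - 1).
Verify: 9*k**2 + 3*k - 1 matches t_k.

s_k = k*(3*k**2 - 3*k - 1)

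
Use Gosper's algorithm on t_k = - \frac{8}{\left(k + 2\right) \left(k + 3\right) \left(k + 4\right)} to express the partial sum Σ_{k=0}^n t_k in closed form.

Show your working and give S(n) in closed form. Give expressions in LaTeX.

S(n) = \frac{2 \left(- n^{2} - 7 n - 6\right)}{3 \left(n^{2} + 7 n + 12\right)}

Ratio r(k) = (k + 2)/(k + 5).
Normal form (A,B,C) = (k + 2, k + 5, 1).
Key eq: (k + 2)·f(k+1) = (k + 4)·f(k) + (1).
From deg A=1, deg B=1, deg C=0: d=2.
Match coefficients ⇒ f(k) = k*(k + 5)/12.
Then R = B(k−1)f/C = k*(k + 4)*(k + 5)/12, so s_k = R(k)·t_k = 2*k*(-k - 5)/(3*(k + 2)*(k + 3)).
Verify: -8/(k**3 + 9*k**2 + 26*k + 24) matches t_k.
Σ_(k=0)^n t_k = s_(n+1) − s_(0) = (2*(-n**2 - 7*n - 6)/(3*(n**2 + 7*n + 12))) − (0), i.e. 2*(-n**2 - 7*n - 6)/(3*(n**2 + 7*n + 12)).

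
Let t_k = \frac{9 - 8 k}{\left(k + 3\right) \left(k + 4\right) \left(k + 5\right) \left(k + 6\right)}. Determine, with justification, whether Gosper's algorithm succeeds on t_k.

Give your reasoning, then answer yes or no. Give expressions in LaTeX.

t_(k+1)/t_k = (k + 3)*(8*k - 1)/((k + 7)*(8*k - 9)).
So A=k + 3 and B=k + 7, with C=k - 9/8.
Solve (k + 3)·f(k+1) − (k + 6)·f(k) = k - 9/8.
Bound: deg f ≤ 3.
Solve for f: f(k) = k*(k**2 + 12*k - 193)/480 (degree 3 ≤ 3).
Certificate R = B(k−1)f/C = k*(k + 6)*(k**2 + 12*k - 193)/(60*(8*k - 9)) gives s_k = k*(-k**2 - 12*k + 193)/(60*(k + 3)*(k + 4)*(k + 5)).
Check: Δs_k = (9 - 8*k)/(k**4 + 18*k**3 + 119*k**2 + 342*k + 360). ✓

Yes. s_k = \frac{k \left(- k^{2} - 12 k + 193\right)}{60 \left(k + 3\right) \left(k + 4\right) \left(k + 5\right)}.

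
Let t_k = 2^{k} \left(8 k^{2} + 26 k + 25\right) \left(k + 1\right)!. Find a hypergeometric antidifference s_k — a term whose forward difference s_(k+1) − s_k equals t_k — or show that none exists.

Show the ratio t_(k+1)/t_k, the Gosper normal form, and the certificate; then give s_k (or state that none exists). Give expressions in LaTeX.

Step 1: r(k) = 2*(8*k**3 + 58*k**2 + 143*k + 118)/(8*k**2 + 26*k + 25).
Gosper form: A/B · C(k+1)/C(k) with A=2*k + 4, B=1, C=k**2 + 13*k/4 + 25/8.
Key eq: (2*k + 4)·f(k+1) = (1)·f(k) + (k**2 + 13*k/4 + 25/8).
deg f ≤ 1 (via 1,0,2).
Match coefficients ⇒ f(k) = (4*k + 3)/8.
So s_k = (B(k−1)f/C)·t_k = ((4*k + 3)/(8*k**2 + 26*k + 25))·t_k = 2**k*(4*k + 3)*factorial(k + 1).
s_(k+1) − s_k = 2**k*(8*k**2 + 26*k + 25)*factorial(k + 1) = t_k.

s_k = 2^{k} \left(4 k + 3\right) \left(k + 1\right)!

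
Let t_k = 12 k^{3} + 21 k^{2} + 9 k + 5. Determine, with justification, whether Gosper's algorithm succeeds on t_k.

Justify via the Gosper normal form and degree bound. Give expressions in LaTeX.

The ratio is (12*k**3 + 57*k**2 + 87*k + 47)/(12*k**3 + 21*k**2 + 9*k + 5).
Gosper form: A/B · C(k+1)/C(k) with A=1, B=1, C=k**3 + 7*k**2/4 + 3*k/4 + 5/12.
Solve (1)·f(k+1) − (1)·f(k) = k**3 + 7*k**2/4 + 3*k/4 + 5/12.
deg f ≤ 4 (via 0,0,3).
Solve for f: f(k) = k*(3*k**3 + k**2 - 3*k + 4)/12 (degree 4 ≤ 4).
Then R = B(k−1)f/C = k*(3*k**3 + k**2 - 3*k + 4)/(12*k**3 + 21*k**2 + 9*k + 5), so s_k = R(k)·t_k = k*(3*k**3 + k**2 - 3*k + 4).
s_(k+1) − s_k = 12*k**3 + 21*k**2 + 9*k + 5 = t_k.

Yes. s_k = k \left(3 k^{3} + k^{2} - 3 k + 4\right).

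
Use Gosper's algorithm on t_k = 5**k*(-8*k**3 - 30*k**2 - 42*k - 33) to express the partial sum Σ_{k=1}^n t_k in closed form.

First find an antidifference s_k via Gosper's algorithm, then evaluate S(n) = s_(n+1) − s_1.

r(k) = 5*(8*k**3 + 54*k**2 + 126*k + 113)/(8*k**3 + 30*k**2 + 42*k + 33) after simplifying.
Gosper form: A/B · C(k+1)/C(k) with A=5, B=1, C=k**3 + 15*k**2/4 + 21*k/4 + 33/8.
Set up (5)·f(k+1) − (1)·f(k) − (k**3 + 15*k**2/4 + 21*k/4 + 33/8) = 0.
d = 3 from the (0,0,3) case.
Coefficient equations give f(k) = (2*k**3 + 3*k + 2)/8.
So s_k = (B(k−1)f/C)·t_k = ((2*k**3 + 3*k + 2)/(8*k**3 + 30*k**2 + 42*k + 33))·t_k = 5**k*(-2*k**3 - 3*k - 2).
s_(k+1) − s_k = 5**k*(2*k**3 - 12*k - 10*(k + 1)**3 - 23) = t_k.
s_(n+1) = 5**(n + 1)*(-2*n**3 - 6*n**2 - 9*n - 7) and s_(1) = -35, so S(n) = -10*5**n*n**3 - 30*5**n*n**2 - 45*5**n*n - 35*5**n + 35.

S(n) = -10*5**n*n**3 - 30*5**n*n**2 - 45*5**n*n - 35*5**n + 35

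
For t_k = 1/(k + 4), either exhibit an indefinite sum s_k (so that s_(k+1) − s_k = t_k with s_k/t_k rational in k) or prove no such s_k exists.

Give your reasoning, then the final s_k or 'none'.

none (Gosper's algorithm certifies no s_k)

t_(k+1)/t_k = (k + 4)/(k + 5).
Factor: A=k + 4; B=k + 5; C=1.
f must satisfy (k + 4)·f(k+1) − (k + 4)·f(k) = 1.
From deg A=1, deg B=1, deg C=0: d=0.
Put f(k) = c0: A·f(k+1) − B(k−1)·f(k) − C = -1; need -1 = 0 — inconsistent ⇒ no f, not summable.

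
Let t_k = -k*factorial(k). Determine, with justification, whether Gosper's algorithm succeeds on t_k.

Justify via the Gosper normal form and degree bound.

Yes. s_k = -factorial(k).

t_(k+1)/t_k = (k + 1)**2/k.
Take A(k)=k + 1, B(k)=1, C(k)=k.
Solve (k + 1)·f(k+1) − (1)·f(k) = k.
d = 0 from the (1,0,1) case.
Solving with deg f ≤ 0: f(k) = 1.
Certificate R = B(k−1)f/C = 1/k gives s_k = -factorial(k).
Δs = -k*factorial(k), as required.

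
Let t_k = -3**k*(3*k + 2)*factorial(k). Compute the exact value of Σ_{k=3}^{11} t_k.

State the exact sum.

Σ = -254561089305438

Compute t_(k+1)/t_k: get 3*(k + 1)*(3*k + 5)/(3*k + 2).
Gosper form: A/B · C(k+1)/C(k) with A=3*k + 3, B=1, C=k + 2/3.
f must satisfy (3*k + 3)·f(k+1) − (1)·f(k) = k + 2/3.
d = 0 from the (1,0,1) case.
Coefficient equations give f(k) = 1/3.
Certificate R = B(k−1)f/C = 1/(3*k + 2) gives s_k = -3**k*factorial(k).
Check: Δs_k = -3**k*(3*k + 2)*factorial(k). ✓
Sum = s_(12) − s_(3); s_(12) = -254561089305600, s_(3) = -162 ⇒ -254561089305438.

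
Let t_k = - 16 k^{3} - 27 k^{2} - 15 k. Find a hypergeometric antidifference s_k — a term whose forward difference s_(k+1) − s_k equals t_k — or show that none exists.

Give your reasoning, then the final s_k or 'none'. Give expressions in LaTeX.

t_(k+1)/t_k = (16*k**3 + 75*k**2 + 117*k + 58)/(k*(16*k**2 + 27*k + 15)).
Take A(k)=1, B(k)=1, C(k)=k**3 + 27*k**2/16 + 15*k/16.
Need (1)·f(k+1) − (1)·f(k) = k**3 + 27*k**2/16 + 15*k/16.
d = 4 from the (0,0,3) case.
Coefficient equations give f(k) = k*(k - 1)*(4*k**2 + 5*k + 3)/16.
Get s_k = R·t_k = k*(-4*k**3 - k**2 + 2*k + 3) with R(k) = B(k−1)f(k)/C(k) = (k - 1)*(4*k**2 + 5*k + 3)/(16*k**2 + 27*k + 15).
Δs = k*(-16*k**2 - 27*k - 15), as required.

s_k = k \left(- 4 k^{3} - k^{2} + 2 k + 3\right)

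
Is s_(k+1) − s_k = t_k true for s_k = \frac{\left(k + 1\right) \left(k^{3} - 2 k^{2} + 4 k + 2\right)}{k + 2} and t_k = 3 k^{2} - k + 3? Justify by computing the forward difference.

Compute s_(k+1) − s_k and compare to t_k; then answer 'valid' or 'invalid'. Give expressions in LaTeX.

s_(k+1) = (k**4 + 3*k**3 + 5*k**2 + 11*k + 10)/(k + 3)
s_(k+1) − s_k = (3*k**4 + 12*k**3 + 9*k**2 + 12*k + 14)/(k**2 + 5*k + 6)
(s_(k+1) − s_k) − t_k = (-2*k**3 - 7*k**2 + 3*k - 4)/(k**2 + 5*k + 6)

Invalid: residual \frac{- 2 k^{3} - 7 k^{2} + 3 k - 4}{k^{2} + 5 k + 6} ≠ 0.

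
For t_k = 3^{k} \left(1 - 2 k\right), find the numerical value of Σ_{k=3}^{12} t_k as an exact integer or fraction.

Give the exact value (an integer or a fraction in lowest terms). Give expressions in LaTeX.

Σ = -17537526

The ratio is 3*(2*k + 1)/(2*k - 1).
So A=3 and B=1, with C=k - 1/2.
f must satisfy (3)·f(k+1) − (1)·f(k) = k - 1/2.
Degrees (0,0,1) ⇒ d ≤ 1.
Match coefficients ⇒ f(k) = (k - 2)/2.
Then R = B(k−1)f/C = (k - 2)/(2*k - 1), so s_k = R(k)·t_k = 3**k*(2 - k).
Δs = 3**k*(1 - 2*k), as required.
Telescoping: Σ = s_(13) − s_(3) = -17537553 − (-27) = -17537526.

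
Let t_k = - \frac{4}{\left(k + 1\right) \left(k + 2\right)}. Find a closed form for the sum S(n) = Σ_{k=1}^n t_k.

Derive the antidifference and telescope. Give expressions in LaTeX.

S(n) = - \frac{2 n}{n + 2}

Compute t_(k+1)/t_k: get (k + 1)/(k + 3).
Factor: A=k + 1; B=k + 3; C=1.
Key eq: (k + 1)·f(k+1) = (k + 2)·f(k) + (1).
From deg A=1, deg B=1, deg C=0: d=1.
Coefficient equations give f(k) = k.
R(k) = B(k−1)·f(k)/C(k) = k*(k + 2); s_k = R·t_k = -4*k/(k + 1).
s_(k+1) − s_k = -4/(k**2 + 3*k + 2) = t_k.
Evaluate: s_(n+1) = 4*(-n - 1)/(n + 2); subtract s_(1) = -2 ⇒ S(n) = -2*n/(n + 2).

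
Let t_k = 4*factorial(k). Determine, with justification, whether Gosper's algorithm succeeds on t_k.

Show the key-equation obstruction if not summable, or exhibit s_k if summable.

Compute t_(k+1)/t_k: get k + 1.
So A=k + 1 and B=1, with C=1.
f must satisfy (k + 1)·f(k+1) − (1)·f(k) = 1.
d = -1 from the (1,0,0) case.
d = -1 < 0 ⇒ no nonzero polynomial f; not summable.

No — key equation has no polynomial f.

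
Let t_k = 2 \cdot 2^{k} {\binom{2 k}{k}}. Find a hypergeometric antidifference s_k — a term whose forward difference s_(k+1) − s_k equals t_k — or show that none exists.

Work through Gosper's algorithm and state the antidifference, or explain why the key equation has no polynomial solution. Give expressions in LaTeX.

Compute t_(k+1)/t_k: get 4*(2*k + 1)/(k + 1).
Normal form (A,B,C) = (8*k + 4, k + 1, 1).
Need (8*k + 4)·f(k+1) − (k)·f(k) = 1.
deg f ≤ -1 (via 1,1,0).
d = -1 < 0 ⇒ no nonzero polynomial f; not summable.

no hypergeometric antidifference exists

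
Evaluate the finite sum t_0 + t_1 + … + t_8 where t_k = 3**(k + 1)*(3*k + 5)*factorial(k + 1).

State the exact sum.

Σ = 214277011197

Step 1: r(k) = 3*(k + 2)*(3*k + 8)/(3*k + 5).
So A=3*k + 6 and B=1, with C=k + 5/3.
Solve (3*k + 6)·f(k+1) − (1)·f(k) = k + 5/3.
Degrees (1,0,1) ⇒ d ≤ 0.
Solve for f: f(k) = 1/3 (degree 0 ≤ 0).
Then R = B(k−1)f/C = 1/(3*k + 5), so s_k = R(k)·t_k = 3**(k + 1)*factorial(k + 1).
Δs = 3**(k + 1)*(3*k + 5)*factorial(k + 1), as required.
Sum = s_(9) − s_(0); s_(9) = 214277011200, s_(0) = 3 ⇒ 214277011197.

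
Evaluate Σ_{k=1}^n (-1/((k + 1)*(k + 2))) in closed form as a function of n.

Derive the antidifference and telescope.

S(n) = -n/(2*n + 4)

Step 1: r(k) = (k + 1)/(k + 3).
Factor: A=k + 1; B=k + 3; C=1.
Key eq: (k + 1)·f(k+1) = (k + 2)·f(k) + (1).
From deg A=1, deg B=1, deg C=0: d=1.
A polynomial solution: f(k) = k.
Certificate R = B(k−1)f/C = k*(k + 2) gives s_k = -k/(k + 1).
Δs = -1/(k**2 + 3*k + 2), as required.
Σ_(k=1)^n t_k = s_(n+1) − s_(1) = ((-n - 1)/(n + 2)) − (-1/2), i.e. -n/(2*n + 4).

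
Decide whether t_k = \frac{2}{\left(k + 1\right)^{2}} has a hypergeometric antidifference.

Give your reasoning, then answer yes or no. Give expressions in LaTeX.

No; the coefficient equations for f are inconsistent.

The ratio is (k + 1)**2/(k + 2)**2.
Normal form (A,B,C) = (k**2 + 2*k + 1, k**2 + 4*k + 4, 1).
f must satisfy (k**2 + 2*k + 1)·f(k+1) − (k**2 + 2*k + 1)·f(k) = 1.
Bound: deg f ≤ 0.
Put f(k) = c0: A·f(k+1) − B(k−1)·f(k) − C = -1; need -1 = 0 — inconsistent ⇒ no f, not summable.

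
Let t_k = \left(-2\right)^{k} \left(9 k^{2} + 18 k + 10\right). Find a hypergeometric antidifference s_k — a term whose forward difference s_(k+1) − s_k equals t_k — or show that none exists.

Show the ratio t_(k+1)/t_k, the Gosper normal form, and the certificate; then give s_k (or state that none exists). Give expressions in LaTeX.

s_k = \left(-2\right)^{k} k \left(- 3 k - 2\right)

Ratio r(k) = 2*(-9*k**2 - 36*k - 37)/(9*k**2 + 18*k + 10).
Factor: A=-2; B=1; C=k**2 + 2*k + 10/9.
Key eq: (-2)·f(k+1) = (1)·f(k) + (k**2 + 2*k + 10/9).
From deg A=0, deg B=0, deg C=2: d=2.
Solving with deg f ≤ 2: f(k) = -k*(3*k + 2)/9.
R(k) = B(k−1)·f(k)/C(k) = -k*(3*k + 2)/(9*k**2 + 18*k + 10); s_k = R·t_k = (-2)**k*k*(-3*k - 2).
Δs = (-2)**k*(9*k**2 + 18*k + 10), as required.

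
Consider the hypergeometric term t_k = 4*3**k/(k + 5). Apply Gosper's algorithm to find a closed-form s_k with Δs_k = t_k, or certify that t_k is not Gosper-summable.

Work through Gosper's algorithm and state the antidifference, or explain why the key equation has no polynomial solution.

not Gosper-summable; s_k does not exist

The ratio is 3*(k + 5)/(k + 6).
Factor: A=3*k + 15; B=k + 6; C=1.
Key eq: (3*k + 15)·f(k+1) = (k + 5)·f(k) + (1).
Bound: deg f ≤ -1.
Bound -1 < 0, so the key equation has no polynomial solution.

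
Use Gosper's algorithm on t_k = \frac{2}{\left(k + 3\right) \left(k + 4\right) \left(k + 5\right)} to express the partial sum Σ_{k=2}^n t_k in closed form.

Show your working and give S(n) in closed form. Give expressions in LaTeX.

S(n) = \frac{n^{2} + 9 n - 10}{30 \left(n^{2} + 9 n + 20\right)}

t_(k+1)/t_k = (k + 3)/(k + 6).
Factor: A=k + 3; B=k + 6; C=1.
Key eq: (k + 3)·f(k+1) = (k + 5)·f(k) + (1).
deg f ≤ 2 (via 1,1,0).
Coefficient equations give f(k) = k*(k + 7)/24.
So s_k = (B(k−1)f/C)·t_k = (k*(k + 5)*(k + 7)/24)·t_k = k*(k + 7)/(12*(k + 3)*(k + 4)).
s_(k+1) − s_k = 2/(k**3 + 12*k**2 + 47*k + 60) = t_k.
Evaluate: s_(n+1) = (n**2 + 9*n + 8)/(12*(n**2 + 9*n + 20)); subtract s_(2) = 1/20 ⇒ S(n) = (n**2 + 9*n - 10)/(30*(n**2 + 9*n + 20)).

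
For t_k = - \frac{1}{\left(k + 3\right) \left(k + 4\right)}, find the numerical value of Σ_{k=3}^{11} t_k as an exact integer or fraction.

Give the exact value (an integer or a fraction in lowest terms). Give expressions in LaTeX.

The ratio is (k + 3)/(k + 5).
A = k + 3, B = k + 5, C = 1.
Set up (k + 3)·f(k+1) − (k + 4)·f(k) − (1) = 0.
Degrees (1,1,0) ⇒ d ≤ 1.
Match coefficients ⇒ f(k) = k/3.
So s_k = (B(k−1)f/C)·t_k = (k*(k + 4)/3)·t_k = -k/(3*k + 9).
Check: Δs_k = -1/(k**2 + 7*k + 12). ✓
Sum = s_(12) − s_(3); s_(12) = -4/15, s_(3) = -1/6 ⇒ -1/10.

Σ = -1/10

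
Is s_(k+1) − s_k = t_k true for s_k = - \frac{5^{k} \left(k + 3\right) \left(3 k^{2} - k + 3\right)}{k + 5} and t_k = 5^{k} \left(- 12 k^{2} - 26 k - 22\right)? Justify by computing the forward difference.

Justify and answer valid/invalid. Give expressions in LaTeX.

s_(k+1) = -5**(k + 1)*(k + 4)*(-k + 3*(k + 1)**2 + 2)/(k + 6)
s_(k+1) − s_k = 5**k*(-12*k**4 - 134*k**3 - 502*k**2 - 716*k - 446)/(k**2 + 11*k + 30)
(s_(k+1) − s_k) − t_k = 5**k*(24*k**3 + 166*k**2 + 306*k + 214)/(k**2 + 11*k + 30)

Invalid: residual \frac{5^{k} \left(24 k^{3} + 166 k^{2} + 306 k + 214\right)}{k^{2} + 11 k + 30} ≠ 0.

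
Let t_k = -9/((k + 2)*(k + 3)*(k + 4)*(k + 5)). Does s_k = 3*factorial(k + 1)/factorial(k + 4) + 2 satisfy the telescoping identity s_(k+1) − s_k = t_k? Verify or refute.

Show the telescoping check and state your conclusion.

valid; difference matches t_k

s_(k+1) = 3*factorial(k + 2)/factorial(k + 5) + 2
s_(k+1) − s_k = -9/((k + 2)*(k + 3)*(k + 4)*(k + 5))
(s_(k+1) − s_k) − t_k = 0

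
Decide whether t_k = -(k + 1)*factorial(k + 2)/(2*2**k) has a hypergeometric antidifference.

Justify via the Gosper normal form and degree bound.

Yes. s_k = -factorial(k + 2)/2**k.

Compute t_(k+1)/t_k: get (k + 2)*(k + 3)/(2*(k + 1)).
Factor: A=k/2 + 3/2; B=1; C=k + 1.
f must satisfy (k/2 + 3/2)·f(k+1) − (1)·f(k) = k + 1.
Degrees (1,0,1) ⇒ d ≤ 0.
Solving with deg f ≤ 0: f(k) = 2.
Then R = B(k−1)f/C = 2/(k + 1), so s_k = R(k)·t_k = -factorial(k + 2)/2**k.
Verify: -(k + 1)*factorial(k + 2)/(2*2**k) matches t_k.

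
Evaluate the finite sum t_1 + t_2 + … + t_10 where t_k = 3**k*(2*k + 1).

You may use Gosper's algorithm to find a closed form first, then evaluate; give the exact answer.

Σ = 1771470

r(k) = 3*(2*k + 3)/(2*k + 1) after simplifying.
A = 3, B = 1, C = k + 1/2.
f must satisfy (3)·f(k+1) − (1)·f(k) = k + 1/2.
deg f ≤ 1 (via 0,0,1).
Coefficient equations give f(k) = (k - 1)/2.
R(k) = B(k−1)·f(k)/C(k) = (k - 1)/(2*k + 1); s_k = R·t_k = 3**k*(k - 1).
Check: Δs_k = 3**k*(2*k + 1). ✓
Evaluate s at k=11 and k=1: 1771470 and 0; difference 1771470.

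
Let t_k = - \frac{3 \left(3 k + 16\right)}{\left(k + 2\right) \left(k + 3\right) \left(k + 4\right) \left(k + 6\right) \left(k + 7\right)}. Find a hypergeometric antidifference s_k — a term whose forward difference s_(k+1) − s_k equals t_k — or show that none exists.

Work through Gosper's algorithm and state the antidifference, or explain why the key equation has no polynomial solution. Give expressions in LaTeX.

s_k = \frac{k \left(- k^{2} - 11 k - 36\right)}{12 \left(k^{3} + 11 k^{2} + 36 k + 36\right)}

r(k) = (k + 2)*(k + 6)*(3*k + 19)/((k + 5)*(k + 8)*(3*k + 16)) after simplifying.
A = k + 2, B = k + 8, C = k**2 + 31*k/3 + 80/3.
Key eq: (k + 2)·f(k+1) = (k + 7)·f(k) + (k**2 + 31*k/3 + 80/3).
d = 5 from the (1,1,2) case.
Coefficient equations give f(k) = k*(k + 4)*(k + 5)*(k**2 + 11*k + 36)/108.
Certificate R = B(k−1)f/C = k*(k + 4)*(k + 7)*(k**2 + 11*k + 36)/(36*(3*k + 16)) gives s_k = k*(-k**2 - 11*k - 36)/(12*(k**3 + 11*k**2 + 36*k + 36)).
s_(k+1) − s_k = 3*(-3*k - 16)/(k**5 + 22*k**4 + 185*k**3 + 740*k**2 + 1404*k + 1008) = t_k.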